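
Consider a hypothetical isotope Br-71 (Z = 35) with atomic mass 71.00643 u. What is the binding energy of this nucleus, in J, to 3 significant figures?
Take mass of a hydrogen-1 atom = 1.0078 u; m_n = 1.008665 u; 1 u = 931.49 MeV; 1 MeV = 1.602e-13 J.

Z = 35, so N = A − Z = 71 − 35 = 36.
Mass of separated nucleons = 35(1.0078) + 36(1.008665) = 35.2730 + 36.311940 = 71.584940 u
The mass defect is 71.584940 − 71.00643 = 0.578510 u.
Converting to energy: 0.578510 u × 931.49 MeV/u = 538.876 MeV
In joules: 538.876 MeV × 1.602e-13 J/MeV = 8.6328e-11 J

8.63e-11 J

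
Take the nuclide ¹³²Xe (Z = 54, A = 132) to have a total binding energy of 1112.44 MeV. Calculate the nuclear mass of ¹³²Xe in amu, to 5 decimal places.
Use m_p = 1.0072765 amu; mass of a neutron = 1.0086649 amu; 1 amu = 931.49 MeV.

131.87453 amu

Mass defect = 1112.44 MeV / (931.49 MeV/amu) = 1.1942587 amu
Constituent mass = 54(1.0072765) + 78(1.0086649) = 133.0687932 amu
Nuclear mass = 133.0687932 − 1.1942587 = 131.8745345 amu ≈ 131.87453 amu (to 5 decimal places)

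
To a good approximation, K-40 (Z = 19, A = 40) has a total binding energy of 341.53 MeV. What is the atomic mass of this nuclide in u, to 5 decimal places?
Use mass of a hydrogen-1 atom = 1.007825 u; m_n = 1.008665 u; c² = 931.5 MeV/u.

Mass defect = 341.53 MeV / (931.5 MeV/u) = 0.3666452 u
Constituent mass = 19(1.007825) + 21(1.008665) = 40.330640 u
Atomic mass = 40.330640 − 0.3666452 = 39.9639948 u ≈ 39.96399 u (to 5 decimal places)

39.96399 u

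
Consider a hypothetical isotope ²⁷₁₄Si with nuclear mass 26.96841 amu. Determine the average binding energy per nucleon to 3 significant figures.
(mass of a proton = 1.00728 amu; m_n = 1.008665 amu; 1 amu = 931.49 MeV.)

8.49 MeV/nucleon

The nucleus contains 14 protons and 27 − 14 = 13 neutrons.
Total constituent mass: 14 × 1.00728 + 13 × 1.008665 = 27.214565 amu
Δm = 27.214565 − 26.96841 = 0.246155 amu
E_B = 0.246155 × 931.49 = 229.291 MeV
BE/A = 229.291 MeV / 27 = 8.492 MeV/nucleon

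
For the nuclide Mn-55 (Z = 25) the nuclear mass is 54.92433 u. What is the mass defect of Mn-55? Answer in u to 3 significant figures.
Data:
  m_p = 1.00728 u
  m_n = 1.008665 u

0.518 u

Total constituent mass: 25 × 1.00728 + 30 × 1.008665 = 55.441950 u
The mass defect is 55.441950 − 54.92433 = 0.517620 u.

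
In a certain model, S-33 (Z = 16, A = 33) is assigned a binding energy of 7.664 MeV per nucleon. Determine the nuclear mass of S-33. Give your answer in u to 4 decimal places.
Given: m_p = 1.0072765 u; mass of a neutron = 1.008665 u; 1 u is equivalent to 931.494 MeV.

Total binding energy = 33 × 7.664 = 252.912 MeV
Mass defect = 252.912 MeV / (931.494 MeV/u) = 0.271512 u
Constituent mass = 16(1.0072765) + 17(1.008665) = 33.2637290 u
Nuclear mass = 33.2637290 − 0.271512 = 32.9922170 u ≈ 32.9922 u (to 4 decimal places)

32.9922 u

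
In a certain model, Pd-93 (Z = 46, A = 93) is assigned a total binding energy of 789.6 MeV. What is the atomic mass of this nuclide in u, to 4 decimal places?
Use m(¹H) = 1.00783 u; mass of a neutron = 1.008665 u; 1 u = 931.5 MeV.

92.9198 u

Mass defect = 789.6 MeV / (931.5 MeV/u) = 0.847665 u
Constituent mass = 46(1.00783) + 47(1.008665) = 93.767435 u
Atomic mass = 93.767435 − 0.847665 = 92.919770 u ≈ 92.9198 u (to 4 decimal places)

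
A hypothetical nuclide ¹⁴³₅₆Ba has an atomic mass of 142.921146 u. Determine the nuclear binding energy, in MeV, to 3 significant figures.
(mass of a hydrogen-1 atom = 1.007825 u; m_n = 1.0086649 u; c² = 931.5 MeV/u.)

The nucleus contains 56 protons and 143 − 56 = 87 neutrons.
Total constituent mass: 56 × 1.007825 + 87 × 1.0086649 = 144.1920463 u
The mass defect is 144.1920463 − 142.921146 = 1.2709003 u.
Converting to energy: 1.2709003 u × 931.5 MeV/u = 1183.84 MeV

1180 MeV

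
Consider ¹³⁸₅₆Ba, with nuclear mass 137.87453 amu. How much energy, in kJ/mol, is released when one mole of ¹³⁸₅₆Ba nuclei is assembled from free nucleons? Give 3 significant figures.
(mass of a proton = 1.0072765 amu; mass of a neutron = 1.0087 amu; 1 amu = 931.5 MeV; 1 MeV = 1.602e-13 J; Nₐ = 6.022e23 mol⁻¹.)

Σm = 56·m_p + 82·m_n = 56.4074840 + 82.7134 = 139.1208840 amu
The mass defect is 139.1208840 − 137.87453 = 1.2463540 amu.
Binding energy = Δm·c² = 1.2463540 × 931.5 MeV/amu = 1160.98 MeV
Per nucleus in joules: 1160.98 MeV × 1.602e-13 J/MeV = 1.8599e-10 J
Per mole: 1.8599e-10 J × 6.022e23 mol⁻¹ = 1.1200e+14 J/mol

1.12e+11 kJ/mol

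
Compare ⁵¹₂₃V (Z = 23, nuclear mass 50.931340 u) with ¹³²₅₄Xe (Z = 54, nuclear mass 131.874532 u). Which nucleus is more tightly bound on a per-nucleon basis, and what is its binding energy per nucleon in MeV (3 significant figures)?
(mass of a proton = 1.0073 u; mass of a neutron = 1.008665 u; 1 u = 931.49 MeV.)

⁵¹₂₃V: Σm = 23(1.0073) + 28(1.008665) = 51.410520 u; Δm = 0.479180 u; E_B = 446.35 MeV; E_B/A = 8.752 MeV
¹³²₅₄Xe: Σm = 54(1.0073) + 78(1.008665) = 133.070070 u; Δm = 1.195538 u; E_B = 1113.63 MeV; E_B/A = 8.437 MeV
⁵¹₂₃V has the higher binding energy per nucleon, so it is the more tightly bound nucleus.

⁵¹₂₃V; 8.75 MeV/nucleon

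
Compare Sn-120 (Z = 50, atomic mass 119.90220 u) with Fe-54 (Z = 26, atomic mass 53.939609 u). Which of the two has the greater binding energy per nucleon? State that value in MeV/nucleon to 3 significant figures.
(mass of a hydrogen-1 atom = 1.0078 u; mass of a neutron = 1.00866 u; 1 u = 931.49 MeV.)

Sn-120: Σm = 50(1.0078) + 70(1.00866) = 120.99620 u; Δm = 1.09400 u; E_B = 1019.05 MeV; E_B/A = 8.492 MeV
Fe-54: Σm = 26(1.0078) + 28(1.00866) = 54.44528 u; Δm = 0.505671 u; E_B = 471.03 MeV; E_B/A = 8.723 MeV
Fe-54 has the higher binding energy per nucleon, so it is the more tightly bound nucleus.

Fe-54; 8.72 MeV/nucleon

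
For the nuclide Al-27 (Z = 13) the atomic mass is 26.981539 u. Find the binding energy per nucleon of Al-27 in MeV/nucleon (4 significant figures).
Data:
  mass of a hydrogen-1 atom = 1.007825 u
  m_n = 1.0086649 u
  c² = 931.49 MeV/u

Z = 13, so N = A − Z = 27 − 13 = 14.
Total constituent mass: 13 × 1.007825 + 14 × 1.0086649 = 27.2230336 u
Mass defect Δm = 27.2230336 − 26.981539 = 0.2414946 u
Converting to energy: 0.2414946 u × 931.49 MeV/u = 224.950 MeV
Dividing by A = 27 gives 8.331 MeV per nucleon.

8.331 MeV/nucleon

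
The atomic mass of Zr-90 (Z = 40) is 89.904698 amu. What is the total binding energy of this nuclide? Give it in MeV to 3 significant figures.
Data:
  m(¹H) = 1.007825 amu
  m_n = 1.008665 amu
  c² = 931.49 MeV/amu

Σm = 40·m(¹H) + 50·m_n = 40.313000 + 50.433250 = 90.746250 amu
Δm = 90.746250 − 89.904698 = 0.841552 amu
E_B = 0.841552 × 931.49 = 783.897 MeV

784 MeV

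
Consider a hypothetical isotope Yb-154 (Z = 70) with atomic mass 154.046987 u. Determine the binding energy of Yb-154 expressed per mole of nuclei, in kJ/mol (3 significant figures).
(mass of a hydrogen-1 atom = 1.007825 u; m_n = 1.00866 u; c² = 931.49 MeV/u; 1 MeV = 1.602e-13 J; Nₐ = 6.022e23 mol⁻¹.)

1.10e+11 kJ/mol

Total constituent mass: 70 × 1.007825 + 84 × 1.00866 = 155.275190 u
Mass defect Δm = 155.275190 − 154.046987 = 1.228203 u
E_B = 1.228203 × 931.49 = 1144.06 MeV
Per nucleus in joules: 1144.06 MeV × 1.602e-13 J/MeV = 1.8328e-10 J
Per mole: 1.8328e-10 J × 6.022e23 mol⁻¹ = 1.1037e+14 J/mol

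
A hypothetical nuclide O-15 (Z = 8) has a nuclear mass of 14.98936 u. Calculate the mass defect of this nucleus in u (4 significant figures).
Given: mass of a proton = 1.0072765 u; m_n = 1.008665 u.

0.1295 u

Mass of separated nucleons = 8(1.0072765) + 7(1.008665) = 8.0582120 + 7.060655 = 15.1188670 u
Mass defect Δm = 15.1188670 − 14.98936 = 0.1295070 u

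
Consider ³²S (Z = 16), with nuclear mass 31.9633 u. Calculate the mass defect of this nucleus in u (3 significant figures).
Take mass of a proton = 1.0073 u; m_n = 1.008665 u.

Z = 16, so N = A − Z = 32 − 16 = 16.
Total constituent mass: 16 × 1.0073 + 16 × 1.008665 = 32.255440 u
Mass defect Δm = 32.255440 − 31.9633 = 0.292140 u

0.292 u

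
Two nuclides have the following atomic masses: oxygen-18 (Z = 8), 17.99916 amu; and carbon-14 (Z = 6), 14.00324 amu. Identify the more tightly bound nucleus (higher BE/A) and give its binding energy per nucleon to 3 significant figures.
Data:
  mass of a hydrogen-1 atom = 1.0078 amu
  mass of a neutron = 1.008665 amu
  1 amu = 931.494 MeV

oxygen-18: Σm = 8(1.0078) + 10(1.008665) = 18.149050 amu; Δm = 0.149890 amu; E_B = 139.62 MeV; E_B/A = 7.757 MeV
carbon-14: Σm = 6(1.0078) + 8(1.008665) = 14.116120 amu; Δm = 0.112880 amu; E_B = 105.15 MeV; E_B/A = 7.511 MeV
oxygen-18 has the higher binding energy per nucleon, so it is the more tightly bound nucleus.

oxygen-18; 7.76 MeV/nucleon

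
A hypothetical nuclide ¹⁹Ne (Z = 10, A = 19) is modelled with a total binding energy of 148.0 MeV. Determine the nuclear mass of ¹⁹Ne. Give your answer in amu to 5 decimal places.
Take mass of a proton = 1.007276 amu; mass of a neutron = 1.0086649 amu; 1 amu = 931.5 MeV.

Mass defect = 148.0 MeV / (931.5 MeV/amu) = 0.1588835 amu
Constituent mass = 10(1.007276) + 9(1.0086649) = 19.1507441 amu
Nuclear mass = 19.1507441 − 0.1588835 = 18.9918606 amu ≈ 18.99186 amu (to 5 decimal places)

18.99186 amu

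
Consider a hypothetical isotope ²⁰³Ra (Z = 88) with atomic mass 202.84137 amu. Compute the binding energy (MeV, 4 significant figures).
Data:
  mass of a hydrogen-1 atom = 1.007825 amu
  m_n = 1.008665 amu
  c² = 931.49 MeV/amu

1717 MeV

Mass of separated nucleons = 88(1.007825) + 115(1.008665) = 88.688600 + 115.996475 = 204.685075 amu
The mass defect is 204.685075 − 202.84137 = 1.843705 amu.
Binding energy = Δm·c² = 1.843705 × 931.49 MeV/amu = 1717.39 MeV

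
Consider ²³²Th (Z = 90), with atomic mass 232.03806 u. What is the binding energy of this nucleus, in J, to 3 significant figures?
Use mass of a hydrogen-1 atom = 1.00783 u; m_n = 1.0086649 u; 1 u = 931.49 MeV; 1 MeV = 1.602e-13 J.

2.83e-10 J

The nucleus contains 90 protons and 232 − 90 = 142 neutrons.
Mass of separated nucleons = 90(1.00783) + 142(1.0086649) = 90.70470 + 143.2304158 = 233.9351158 u
The mass defect is 233.9351158 − 232.03806 = 1.8970558 u.
E_B = 1.8970558 × 931.49 = 1767.09 MeV
In joules: 1767.09 MeV × 1.602e-13 J/MeV = 2.8309e-10 J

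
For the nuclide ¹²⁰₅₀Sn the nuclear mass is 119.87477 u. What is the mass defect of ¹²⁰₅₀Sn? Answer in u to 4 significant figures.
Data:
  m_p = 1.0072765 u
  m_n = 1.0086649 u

Σm = 50·m_p + 70·m_n = 50.3638250 + 70.6065430 = 120.9703680 u
Mass defect Δm = 120.9703680 − 119.87477 = 1.0955980 u

1.096 u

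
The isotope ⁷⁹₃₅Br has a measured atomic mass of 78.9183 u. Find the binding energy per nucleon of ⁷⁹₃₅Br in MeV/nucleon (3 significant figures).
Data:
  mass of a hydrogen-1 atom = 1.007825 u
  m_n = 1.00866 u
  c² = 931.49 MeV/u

8.69 MeV/nucleon

Σm = 35·m(¹H) + 44·m_n = 35.273875 + 44.38104 = 79.654915 u
The mass defect is 79.654915 − 78.9183 = 0.736615 u.
Binding energy = Δm·c² = 0.736615 × 931.49 MeV/u = 686.150 MeV
Dividing by A = 79 gives 8.685 MeV per nucleon.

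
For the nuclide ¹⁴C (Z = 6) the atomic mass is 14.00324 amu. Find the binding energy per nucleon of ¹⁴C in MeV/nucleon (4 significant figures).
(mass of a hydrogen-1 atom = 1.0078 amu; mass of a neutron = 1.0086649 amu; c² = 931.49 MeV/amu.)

7.510 MeV/nucleon

The nucleus contains 6 protons and 14 − 6 = 8 neutrons.
Σm = 6·m(¹H) + 8·m_n = 6.0468 + 8.0693192 = 14.1161192 amu
Mass defect Δm = 14.1161192 − 14.00324 = 0.1128792 amu
Binding energy = Δm·c² = 0.1128792 × 931.49 MeV/amu = 105.146 MeV
Dividing by A = 14 gives 7.510 MeV per nucleon.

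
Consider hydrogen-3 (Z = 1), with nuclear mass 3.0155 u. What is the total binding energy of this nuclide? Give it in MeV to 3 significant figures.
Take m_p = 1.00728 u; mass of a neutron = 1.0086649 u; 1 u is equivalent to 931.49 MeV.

8.49 MeV

With 1 protons and 2 neutrons (A = 3):
Mass of separated nucleons = 1(1.00728) + 2(1.0086649) = 1.00728 + 2.0173298 = 3.0246098 u
The mass defect is 3.0246098 − 3.0155 = 0.0091098 u.
Binding energy = Δm·c² = 0.0091098 × 931.49 MeV/u = 8.48569 MeV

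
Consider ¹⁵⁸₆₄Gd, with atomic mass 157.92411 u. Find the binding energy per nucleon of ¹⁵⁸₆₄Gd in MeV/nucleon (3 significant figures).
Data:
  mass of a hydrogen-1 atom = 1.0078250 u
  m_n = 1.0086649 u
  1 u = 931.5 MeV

Total constituent mass: 64 × 1.0078250 + 94 × 1.0086649 = 159.3153006 u
Mass defect Δm = 159.3153006 − 157.92411 = 1.3911906 u
Converting to energy: 1.3911906 u × 931.5 MeV/u = 1295.89 MeV
BE/A = 1295.89 MeV / 158 = 8.202 MeV/nucleon

8.20 MeV/nucleon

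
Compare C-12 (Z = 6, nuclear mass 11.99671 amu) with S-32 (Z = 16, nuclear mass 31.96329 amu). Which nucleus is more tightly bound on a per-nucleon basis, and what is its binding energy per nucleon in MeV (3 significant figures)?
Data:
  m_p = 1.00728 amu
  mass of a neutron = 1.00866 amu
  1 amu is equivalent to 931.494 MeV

C-12: Σm = 6(1.00728) + 6(1.00866) = 12.09564 amu; Δm = 0.09893 amu; E_B = 92.153 MeV; E_B/A = 7.679 MeV
S-32: Σm = 16(1.00728) + 16(1.00866) = 32.25504 amu; Δm = 0.29175 amu; E_B = 271.76 MeV; E_B/A = 8.493 MeV
S-32 has the higher binding energy per nucleon, so it is the more tightly bound nucleus.

S-32; 8.49 MeV/nucleon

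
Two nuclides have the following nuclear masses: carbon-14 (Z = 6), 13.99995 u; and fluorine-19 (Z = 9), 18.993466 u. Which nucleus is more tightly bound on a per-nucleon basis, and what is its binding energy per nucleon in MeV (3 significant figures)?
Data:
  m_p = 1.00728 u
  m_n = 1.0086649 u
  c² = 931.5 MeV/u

carbon-14: Σm = 6(1.00728) + 8(1.0086649) = 14.1129992 u; Δm = 0.1130492 u; E_B = 105.31 MeV; E_B/A = 7.522 MeV
fluorine-19: Σm = 9(1.00728) + 10(1.0086649) = 19.1521690 u; Δm = 0.1587030 u; E_B = 147.83 MeV; E_B/A = 7.781 MeV
fluorine-19 has the higher binding energy per nucleon, so it is the more tightly bound nucleus.

fluorine-19; 7.78 MeV/nucleon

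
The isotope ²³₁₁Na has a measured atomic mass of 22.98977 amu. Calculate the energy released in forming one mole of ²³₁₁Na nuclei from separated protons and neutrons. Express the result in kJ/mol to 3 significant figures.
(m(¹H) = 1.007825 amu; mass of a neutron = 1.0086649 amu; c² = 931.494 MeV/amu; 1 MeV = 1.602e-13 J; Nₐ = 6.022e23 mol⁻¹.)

With 11 protons and 12 neutrons (A = 23):
Mass of separated nucleons = 11(1.007825) + 12(1.0086649) = 11.086075 + 12.1039788 = 23.1900538 amu
Δm = 23.1900538 − 22.98977 = 0.2002838 amu
Converting to energy: 0.2002838 amu × 931.494 MeV/amu = 186.563 MeV
Per nucleus in joules: 186.563 MeV × 1.602e-13 J/MeV = 2.9887e-11 J
Per mole: 2.9887e-11 J × 6.022e23 mol⁻¹ = 1.7998e+13 J/mol

1.80e+10 kJ/mol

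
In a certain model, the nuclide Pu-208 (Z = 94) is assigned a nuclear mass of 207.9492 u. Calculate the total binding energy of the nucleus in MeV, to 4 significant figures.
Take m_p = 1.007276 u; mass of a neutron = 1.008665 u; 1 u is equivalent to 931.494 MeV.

1605 MeV

With 94 protons and 114 neutrons (A = 208):
Σm = 94·m_p + 114·m_n = 94.683944 + 114.987810 = 209.671754 u
The mass defect is 209.671754 − 207.9492 = 1.722554 u.
Binding energy = Δm·c² = 1.722554 × 931.494 MeV/u = 1604.55 MeV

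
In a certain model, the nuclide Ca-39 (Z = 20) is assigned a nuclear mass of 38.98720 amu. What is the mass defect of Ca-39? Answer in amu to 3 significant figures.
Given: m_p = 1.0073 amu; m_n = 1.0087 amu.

0.324 amu

Mass of separated nucleons = 20(1.0073) + 19(1.0087) = 20.1460 + 19.1653 = 39.3113 amu
The mass defect is 39.3113 − 38.98720 = 0.32410 amu.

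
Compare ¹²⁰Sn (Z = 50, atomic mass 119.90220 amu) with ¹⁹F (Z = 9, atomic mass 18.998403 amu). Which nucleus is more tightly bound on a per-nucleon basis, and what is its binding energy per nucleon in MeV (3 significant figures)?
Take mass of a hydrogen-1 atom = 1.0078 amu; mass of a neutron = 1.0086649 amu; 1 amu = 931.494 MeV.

¹²⁰Sn; 8.49 MeV/nucleon

¹²⁰Sn: Σm = 50(1.0078) + 70(1.0086649) = 120.9965430 amu; Δm = 1.0943430 amu; E_B = 1019.37 MeV; E_B/A = 8.4948 MeV
¹⁹F: Σm = 9(1.0078) + 10(1.0086649) = 19.1568490 amu; Δm = 0.1584460 amu; E_B = 147.59 MeV; E_B/A = 7.768 MeV
¹²⁰Sn has the higher binding energy per nucleon, so it is the more tightly bound nucleus.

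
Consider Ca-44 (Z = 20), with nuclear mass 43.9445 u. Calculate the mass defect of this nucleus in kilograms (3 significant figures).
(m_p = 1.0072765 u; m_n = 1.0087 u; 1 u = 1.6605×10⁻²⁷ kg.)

6.81e-28 kg

The nucleus contains 20 protons and 44 − 20 = 24 neutrons.
Σm = 20·m_p + 24·m_n = 20.1455300 + 24.2088 = 44.3543300 u
Δm = 44.3543300 − 43.9445 = 0.4098300 u
In SI units: 0.4098300 u × 1.6605×10⁻²⁷ kg/u = 6.8052e-28 kg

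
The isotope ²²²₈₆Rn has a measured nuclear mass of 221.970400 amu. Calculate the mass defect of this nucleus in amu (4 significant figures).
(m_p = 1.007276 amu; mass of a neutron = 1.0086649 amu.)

1.834 amu

The nucleus contains 86 protons and 222 − 86 = 136 neutrons.
Total constituent mass: 86 × 1.007276 + 136 × 1.0086649 = 223.8041624 amu
Δm = 223.8041624 − 221.970400 = 1.8337624 amu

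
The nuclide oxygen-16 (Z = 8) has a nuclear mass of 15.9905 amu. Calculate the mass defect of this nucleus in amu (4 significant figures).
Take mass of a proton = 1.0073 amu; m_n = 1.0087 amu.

Σm = 8·m_p + 8·m_n = 8.0584 + 8.0696 = 16.1280 amu
Mass defect Δm = 16.1280 − 15.9905 = 0.1375 amu

0.1375 amu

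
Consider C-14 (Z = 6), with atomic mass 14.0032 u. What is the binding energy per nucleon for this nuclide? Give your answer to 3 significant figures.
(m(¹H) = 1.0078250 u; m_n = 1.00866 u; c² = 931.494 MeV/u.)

7.52 MeV/nucleon

The nucleus contains 6 protons and 14 − 6 = 8 neutrons.
Σm = 6·m(¹H) + 8·m_n = 6.0469500 + 8.06928 = 14.1162300 u
Mass defect Δm = 14.1162300 − 14.0032 = 0.1130300 u
Converting to energy: 0.1130300 u × 931.494 MeV/u = 105.2868 MeV
Dividing by A = 14 gives 7.520 MeV per nucleon.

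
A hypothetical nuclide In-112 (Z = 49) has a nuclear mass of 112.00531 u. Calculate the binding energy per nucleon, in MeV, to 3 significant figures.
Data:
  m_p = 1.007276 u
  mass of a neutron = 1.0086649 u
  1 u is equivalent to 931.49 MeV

Total constituent mass: 49 × 1.007276 + 63 × 1.0086649 = 112.9024127 u
Δm = 112.9024127 − 112.00531 = 0.8971027 u
Binding energy = Δm·c² = 0.8971027 × 931.49 MeV/u = 835.642 MeV
BE/A = 835.642 MeV / 112 = 7.461 MeV/nucleon

7.46 MeV/nucleon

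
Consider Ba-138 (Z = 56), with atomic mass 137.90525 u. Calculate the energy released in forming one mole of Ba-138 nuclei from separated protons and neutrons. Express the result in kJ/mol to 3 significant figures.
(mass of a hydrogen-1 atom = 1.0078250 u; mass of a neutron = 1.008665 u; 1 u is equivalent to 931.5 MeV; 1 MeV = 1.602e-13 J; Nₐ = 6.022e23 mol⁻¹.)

1.12e+11 kJ/mol

With 56 protons and 82 neutrons (A = 138):
Total constituent mass: 56 × 1.0078250 + 82 × 1.008665 = 139.1487300 u
The mass defect is 139.1487300 − 137.90525 = 1.2434800 u.
E_B = 1.2434800 × 931.5 = 1158.30 MeV
Per nucleus in joules: 1158.30 MeV × 1.602e-13 J/MeV = 1.8556e-10 J
Per mole: 1.8556e-10 J × 6.022e23 mol⁻¹ = 1.1174e+14 J/mol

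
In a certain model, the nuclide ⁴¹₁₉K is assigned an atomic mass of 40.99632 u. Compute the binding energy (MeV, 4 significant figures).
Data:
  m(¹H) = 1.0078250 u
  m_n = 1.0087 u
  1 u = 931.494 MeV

Mass of separated nucleons = 19(1.0078250) + 22(1.0087) = 19.1486750 + 22.1914 = 41.3400750 u
Δm = 41.3400750 − 40.99632 = 0.3437550 u
Converting to energy: 0.3437550 u × 931.494 MeV/u = 320.206 MeV

320.2 MeV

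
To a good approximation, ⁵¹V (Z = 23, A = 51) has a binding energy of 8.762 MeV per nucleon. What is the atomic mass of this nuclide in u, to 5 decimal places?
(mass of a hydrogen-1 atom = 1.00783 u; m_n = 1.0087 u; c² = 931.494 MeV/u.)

Total binding energy = 51 × 8.762 = 446.862 MeV
Mass defect = 446.862 MeV / (931.494 MeV/u) = 0.4797261 u
Constituent mass = 23(1.00783) + 28(1.0087) = 51.42369 u
Atomic mass = 51.42369 − 0.4797261 = 50.9439639 u ≈ 50.94396 u (to 5 decimal places)

50.94396 u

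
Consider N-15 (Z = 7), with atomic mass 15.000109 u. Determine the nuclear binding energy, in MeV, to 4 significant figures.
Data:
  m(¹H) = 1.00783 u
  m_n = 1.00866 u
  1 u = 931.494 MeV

Mass of separated nucleons = 7(1.00783) + 8(1.00866) = 7.05481 + 8.06928 = 15.12409 u
Mass defect Δm = 15.12409 − 15.000109 = 0.123981 u
Converting to energy: 0.123981 u × 931.494 MeV/u = 115.488 MeV

115.5 MeV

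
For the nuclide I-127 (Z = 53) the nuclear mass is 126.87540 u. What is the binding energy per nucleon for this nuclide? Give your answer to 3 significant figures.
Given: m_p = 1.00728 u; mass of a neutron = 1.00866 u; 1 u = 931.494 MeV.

8.44 MeV/nucleon

With 53 protons and 74 neutrons (A = 127):
Total constituent mass: 53 × 1.00728 + 74 × 1.00866 = 128.02668 u
Δm = 128.02668 − 126.87540 = 1.15128 u
Binding energy = Δm·c² = 1.15128 × 931.494 MeV/u = 1072.41 MeV
Dividing by A = 127 gives 8.444 MeV per nucleon.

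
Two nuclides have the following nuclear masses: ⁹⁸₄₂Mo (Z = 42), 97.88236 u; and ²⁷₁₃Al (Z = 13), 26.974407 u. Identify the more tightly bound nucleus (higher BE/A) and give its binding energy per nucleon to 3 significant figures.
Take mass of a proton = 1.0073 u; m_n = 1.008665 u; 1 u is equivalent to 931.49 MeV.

⁹⁸₄₂Mo: Σm = 42(1.0073) + 56(1.008665) = 98.791840 u; Δm = 0.909480 u; E_B = 847.17 MeV; E_B/A = 8.6446 MeV
²⁷₁₃Al: Σm = 13(1.0073) + 14(1.008665) = 27.216210 u; Δm = 0.241803 u; E_B = 225.24 MeV; E_B/A = 8.342 MeV
⁹⁸₄₂Mo has the higher binding energy per nucleon, so it is the more tightly bound nucleus.

⁹⁸₄₂Mo; 8.64 MeV/nucleon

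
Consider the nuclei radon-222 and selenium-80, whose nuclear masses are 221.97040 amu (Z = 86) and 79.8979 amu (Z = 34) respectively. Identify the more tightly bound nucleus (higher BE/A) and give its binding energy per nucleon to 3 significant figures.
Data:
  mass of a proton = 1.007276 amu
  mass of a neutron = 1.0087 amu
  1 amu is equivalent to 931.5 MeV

selenium-80; 8.73 MeV/nucleon

radon-222: Σm = 86(1.007276) + 136(1.0087) = 223.808936 amu; Δm = 1.838536 amu; E_B = 1712.6 MeV; E_B/A = 7.714 MeV
selenium-80: Σm = 34(1.007276) + 46(1.0087) = 80.647584 amu; Δm = 0.749684 amu; E_B = 698.33 MeV; E_B/A = 8.729 MeV
selenium-80 has the higher binding energy per nucleon, so it is the more tightly bound nucleus.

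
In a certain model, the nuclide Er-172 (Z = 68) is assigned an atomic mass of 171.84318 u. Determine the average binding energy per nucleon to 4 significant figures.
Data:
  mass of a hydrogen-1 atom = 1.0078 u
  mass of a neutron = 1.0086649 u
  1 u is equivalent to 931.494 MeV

Z = 68, so N = A − Z = 172 − 68 = 104.
Mass of separated nucleons = 68(1.0078) + 104(1.0086649) = 68.5304 + 104.9011496 = 173.4315496 u
Mass defect Δm = 173.4315496 − 171.84318 = 1.5883696 u
Binding energy = Δm·c² = 1.5883696 × 931.494 MeV/u = 1479.56 MeV
BE/A = 1479.56 MeV / 172 = 8.602 MeV/nucleon

8.602 MeV/nucleon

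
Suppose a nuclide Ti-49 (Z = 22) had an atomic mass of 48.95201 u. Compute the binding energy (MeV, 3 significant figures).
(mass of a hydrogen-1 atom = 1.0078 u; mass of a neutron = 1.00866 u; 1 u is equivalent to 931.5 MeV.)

422 MeV

Z = 22, so N = A − Z = 49 − 22 = 27.
Total constituent mass: 22 × 1.0078 + 27 × 1.00866 = 49.40542 u
Mass defect Δm = 49.40542 − 48.95201 = 0.45341 u
Binding energy = Δm·c² = 0.45341 × 931.5 MeV/u = 422.351 MeV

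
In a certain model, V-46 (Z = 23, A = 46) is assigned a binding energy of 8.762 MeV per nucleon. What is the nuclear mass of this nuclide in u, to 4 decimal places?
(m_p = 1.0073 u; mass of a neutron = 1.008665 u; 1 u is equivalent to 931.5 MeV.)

45.9345 u

Total binding energy = 46 × 8.762 = 403.052 MeV
Mass defect = 403.052 MeV / (931.5 MeV/u) = 0.432691 u
Constituent mass = 23(1.0073) + 23(1.008665) = 46.367195 u
Nuclear mass = 46.367195 − 0.432691 = 45.934504 u ≈ 45.9345 u (to 4 decimal places)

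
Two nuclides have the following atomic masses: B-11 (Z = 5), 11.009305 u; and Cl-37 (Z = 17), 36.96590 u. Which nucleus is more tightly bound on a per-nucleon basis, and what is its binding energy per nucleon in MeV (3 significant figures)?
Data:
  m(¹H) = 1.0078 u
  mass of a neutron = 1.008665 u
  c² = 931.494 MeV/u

Cl-37; 8.56 MeV/nucleon

B-11: Σm = 5(1.0078) + 6(1.008665) = 11.090990 u; Δm = 0.081685 u; E_B = 76.089 MeV; E_B/A = 6.917 MeV
Cl-37: Σm = 17(1.0078) + 20(1.008665) = 37.305900 u; Δm = 0.340000 u; E_B = 316.71 MeV; E_B/A = 8.560 MeV
Cl-37 has the higher binding energy per nucleon, so it is the more tightly bound nucleus.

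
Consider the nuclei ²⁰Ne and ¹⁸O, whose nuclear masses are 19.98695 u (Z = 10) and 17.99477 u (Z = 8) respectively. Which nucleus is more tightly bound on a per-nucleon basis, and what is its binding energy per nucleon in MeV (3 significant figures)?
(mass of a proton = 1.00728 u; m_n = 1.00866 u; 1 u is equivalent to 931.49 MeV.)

²⁰Ne: Σm = 10(1.00728) + 10(1.00866) = 20.15940 u; Δm = 0.17245 u; E_B = 160.64 MeV; E_B/A = 8.032 MeV
¹⁸O: Σm = 8(1.00728) + 10(1.00866) = 18.14484 u; Δm = 0.15007 u; E_B = 139.79 MeV; E_B/A = 7.766 MeV
²⁰Ne has the higher binding energy per nucleon, so it is the more tightly bound nucleus.

²⁰Ne; 8.03 MeV/nucleon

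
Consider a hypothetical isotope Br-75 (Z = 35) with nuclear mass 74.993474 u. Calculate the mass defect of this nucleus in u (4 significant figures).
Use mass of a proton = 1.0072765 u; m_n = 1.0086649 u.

The nucleus contains 35 protons and 75 − 35 = 40 neutrons.
Mass of separated nucleons = 35(1.0072765) + 40(1.0086649) = 35.2546775 + 40.3465960 = 75.6012735 u
The mass defect is 75.6012735 − 74.993474 = 0.6077995 u.

0.6078 u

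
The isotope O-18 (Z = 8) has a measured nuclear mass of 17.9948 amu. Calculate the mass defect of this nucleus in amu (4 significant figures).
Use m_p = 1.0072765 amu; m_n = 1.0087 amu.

The nucleus contains 8 protons and 18 − 8 = 10 neutrons.
Mass of separated nucleons = 8(1.0072765) + 10(1.0087) = 8.0582120 + 10.0870 = 18.1452120 amu
Δm = 18.1452120 − 17.9948 = 0.1504120 amu

0.1504 amu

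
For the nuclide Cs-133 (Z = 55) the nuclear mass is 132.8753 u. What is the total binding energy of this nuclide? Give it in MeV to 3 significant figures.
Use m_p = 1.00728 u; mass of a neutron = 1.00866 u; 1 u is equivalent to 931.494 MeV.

Total constituent mass: 55 × 1.00728 + 78 × 1.00866 = 134.07588 u
Mass defect Δm = 134.07588 − 132.8753 = 1.20058 u
Converting to energy: 1.20058 u × 931.494 MeV/u = 1118.33 MeV

1120 MeV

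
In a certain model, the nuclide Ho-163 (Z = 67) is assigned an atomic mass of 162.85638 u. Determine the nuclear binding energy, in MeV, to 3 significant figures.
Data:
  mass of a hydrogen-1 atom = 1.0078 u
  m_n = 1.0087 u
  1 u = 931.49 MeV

Z = 67, so N = A − Z = 163 − 67 = 96.
Mass of separated nucleons = 67(1.0078) + 96(1.0087) = 67.5226 + 96.8352 = 164.3578 u
Mass defect Δm = 164.3578 − 162.85638 = 1.50142 u
Converting to energy: 1.50142 u × 931.49 MeV/u = 1398.56 MeV

1400 MeV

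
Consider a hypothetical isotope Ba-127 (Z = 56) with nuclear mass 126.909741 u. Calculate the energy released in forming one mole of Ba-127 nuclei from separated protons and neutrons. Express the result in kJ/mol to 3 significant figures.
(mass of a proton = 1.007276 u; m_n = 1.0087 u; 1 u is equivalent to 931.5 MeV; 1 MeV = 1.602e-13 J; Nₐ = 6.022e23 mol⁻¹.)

Total constituent mass: 56 × 1.007276 + 71 × 1.0087 = 128.025156 u
Δm = 128.025156 − 126.909741 = 1.115415 u
Binding energy = Δm·c² = 1.115415 × 931.5 MeV/u = 1039.01 MeV
Per nucleus in joules: 1039.01 MeV × 1.602e-13 J/MeV = 1.6645e-10 J
Per mole: 1.6645e-10 J × 6.022e23 mol⁻¹ = 1.0024e+14 J/mol

1.00e+11 kJ/mol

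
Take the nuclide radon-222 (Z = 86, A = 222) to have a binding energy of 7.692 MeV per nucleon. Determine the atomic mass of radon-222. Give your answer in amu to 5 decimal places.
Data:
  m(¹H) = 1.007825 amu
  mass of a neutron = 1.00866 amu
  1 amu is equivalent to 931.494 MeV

Total binding energy = 222 × 7.692 = 1707.624 MeV
Mass defect = 1707.624 MeV / (931.494 MeV/amu) = 1.8332099 amu
Constituent mass = 86(1.007825) + 136(1.00866) = 223.850710 amu
Atomic mass = 223.850710 − 1.8332099 = 222.0175001 amu ≈ 222.01750 amu (to 5 decimal places)

222.01750 amu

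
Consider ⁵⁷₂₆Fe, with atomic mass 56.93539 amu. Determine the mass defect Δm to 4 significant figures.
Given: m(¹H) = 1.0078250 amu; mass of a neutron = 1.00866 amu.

With 26 protons and 31 neutrons (A = 57):
Total constituent mass: 26 × 1.0078250 + 31 × 1.00866 = 57.4719100 amu
Mass defect Δm = 57.4719100 − 56.93539 = 0.5365200 amu

0.5365 amu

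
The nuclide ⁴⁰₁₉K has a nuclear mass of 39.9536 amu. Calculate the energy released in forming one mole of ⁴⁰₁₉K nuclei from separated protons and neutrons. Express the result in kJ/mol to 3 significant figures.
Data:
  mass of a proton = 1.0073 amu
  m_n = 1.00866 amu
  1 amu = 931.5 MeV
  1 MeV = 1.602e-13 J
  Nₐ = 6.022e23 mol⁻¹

Total constituent mass: 19 × 1.0073 + 21 × 1.00866 = 40.32056 amu
Δm = 40.32056 − 39.9536 = 0.36696 amu
Converting to energy: 0.36696 amu × 931.5 MeV/amu = 341.823 MeV
Per nucleus in joules: 341.823 MeV × 1.602e-13 J/MeV = 5.4760e-11 J
Per mole: 5.4760e-11 J × 6.022e23 mol⁻¹ = 3.2976e+13 J/mol

3.30e+10 kJ/mol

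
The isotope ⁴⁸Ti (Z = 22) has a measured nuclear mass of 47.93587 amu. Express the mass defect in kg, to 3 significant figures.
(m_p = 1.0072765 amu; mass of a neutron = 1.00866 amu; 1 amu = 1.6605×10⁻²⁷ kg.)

7.46e-28 kg

With 22 protons and 26 neutrons (A = 48):
Mass of separated nucleons = 22(1.0072765) + 26(1.00866) = 22.1600830 + 26.22516 = 48.3852430 amu
Mass defect Δm = 48.3852430 − 47.93587 = 0.4493730 amu
In SI units: 0.4493730 amu × 1.6605×10⁻²⁷ kg/amu = 7.4618e-28 kg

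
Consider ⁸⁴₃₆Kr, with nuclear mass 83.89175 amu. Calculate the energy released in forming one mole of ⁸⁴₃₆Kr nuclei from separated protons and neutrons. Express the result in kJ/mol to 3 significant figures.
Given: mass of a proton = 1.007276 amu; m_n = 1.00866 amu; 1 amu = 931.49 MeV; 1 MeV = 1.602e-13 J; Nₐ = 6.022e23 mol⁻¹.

The nucleus contains 36 protons and 84 − 36 = 48 neutrons.
Mass of separated nucleons = 36(1.007276) + 48(1.00866) = 36.261936 + 48.41568 = 84.677616 amu
Mass defect Δm = 84.677616 − 83.89175 = 0.785866 amu
Converting to energy: 0.785866 amu × 931.49 MeV/amu = 732.026 MeV
Per nucleus in joules: 732.026 MeV × 1.602e-13 J/MeV = 1.1727e-10 J
Per mole: 1.1727e-10 J × 6.022e23 mol⁻¹ = 7.0620e+13 J/mol

7.06e+10 kJ/mol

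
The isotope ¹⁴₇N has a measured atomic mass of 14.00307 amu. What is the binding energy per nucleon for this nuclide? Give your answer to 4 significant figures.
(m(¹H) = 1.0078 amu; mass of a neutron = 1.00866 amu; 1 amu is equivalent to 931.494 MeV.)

Mass of separated nucleons = 7(1.0078) + 7(1.00866) = 7.0546 + 7.06062 = 14.11522 amu
The mass defect is 14.11522 − 14.00307 = 0.11215 amu.
Binding energy = Δm·c² = 0.11215 × 931.494 MeV/amu = 104.467 MeV
BE/A = 104.467 MeV / 14 = 7.462 MeV/nucleon

7.462 MeV/nucleon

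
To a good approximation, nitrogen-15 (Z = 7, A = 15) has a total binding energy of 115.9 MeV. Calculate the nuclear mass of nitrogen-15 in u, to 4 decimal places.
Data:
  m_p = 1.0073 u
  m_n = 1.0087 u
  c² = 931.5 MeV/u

14.9963 u

Mass defect = 115.9 MeV / (931.5 MeV/u) = 0.124423 u
Constituent mass = 7(1.0073) + 8(1.0087) = 15.1207 u
Nuclear mass = 15.1207 − 0.124423 = 14.996277 u ≈ 14.9963 u (to 4 decimal places)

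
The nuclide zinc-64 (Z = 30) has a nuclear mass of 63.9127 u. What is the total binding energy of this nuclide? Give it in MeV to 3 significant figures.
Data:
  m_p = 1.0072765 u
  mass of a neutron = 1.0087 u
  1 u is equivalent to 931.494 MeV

560 MeV

Total constituent mass: 30 × 1.0072765 + 34 × 1.0087 = 64.5140950 u
The mass defect is 64.5140950 − 63.9127 = 0.6013950 u.
E_B = 0.6013950 × 931.494 = 560.196 MeV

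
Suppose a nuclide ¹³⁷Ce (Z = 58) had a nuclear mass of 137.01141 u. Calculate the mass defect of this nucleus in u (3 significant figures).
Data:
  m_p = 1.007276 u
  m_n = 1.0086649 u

1.10 u

The nucleus contains 58 protons and 137 − 58 = 79 neutrons.
Mass of separated nucleons = 58(1.007276) + 79(1.0086649) = 58.422008 + 79.6845271 = 138.1065351 u
Mass defect Δm = 138.1065351 − 137.01141 = 1.0951251 u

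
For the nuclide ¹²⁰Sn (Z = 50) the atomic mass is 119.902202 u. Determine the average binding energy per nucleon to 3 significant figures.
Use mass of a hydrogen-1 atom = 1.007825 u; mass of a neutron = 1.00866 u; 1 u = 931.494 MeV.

The nucleus contains 50 protons and 120 − 50 = 70 neutrons.
Total constituent mass: 50 × 1.007825 + 70 × 1.00866 = 120.997450 u
Δm = 120.997450 − 119.902202 = 1.095248 u
Converting to energy: 1.095248 u × 931.494 MeV/u = 1020.22 MeV
Per nucleon: 1020.22 / 120 = 8.502 MeV

8.50 MeV/nucleon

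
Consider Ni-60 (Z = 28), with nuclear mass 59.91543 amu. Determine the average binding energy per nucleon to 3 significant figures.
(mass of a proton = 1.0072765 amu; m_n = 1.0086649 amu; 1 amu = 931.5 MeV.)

8.78 MeV/nucleon

Total constituent mass: 28 × 1.0072765 + 32 × 1.0086649 = 60.4810188 amu
Mass defect Δm = 60.4810188 − 59.91543 = 0.5655888 amu
Binding energy = Δm·c² = 0.5655888 × 931.5 MeV/amu = 526.846 MeV
Dividing by A = 60 gives 8.781 MeV per nucleon.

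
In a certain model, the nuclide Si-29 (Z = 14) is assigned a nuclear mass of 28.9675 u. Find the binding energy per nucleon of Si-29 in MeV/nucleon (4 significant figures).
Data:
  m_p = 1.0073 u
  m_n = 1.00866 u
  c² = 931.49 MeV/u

With 14 protons and 15 neutrons (A = 29):
Total constituent mass: 14 × 1.0073 + 15 × 1.00866 = 29.23210 u
Δm = 29.23210 − 28.9675 = 0.26460 u
Binding energy = Δm·c² = 0.26460 × 931.49 MeV/u = 246.472 MeV
Dividing by A = 29 gives 8.499 MeV per nucleon.

8.499 MeV/nucleon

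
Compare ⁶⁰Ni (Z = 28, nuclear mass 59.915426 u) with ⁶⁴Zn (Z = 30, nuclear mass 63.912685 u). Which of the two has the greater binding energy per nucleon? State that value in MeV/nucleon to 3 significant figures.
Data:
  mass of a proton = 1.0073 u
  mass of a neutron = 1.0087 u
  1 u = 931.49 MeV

⁶⁰Ni; 8.81 MeV/nucleon

⁶⁰Ni: Σm = 28(1.0073) + 32(1.0087) = 60.4828 u; Δm = 0.567374 u; E_B = 528.50 MeV; E_B/A = 8.808 MeV
⁶⁴Zn: Σm = 30(1.0073) + 34(1.0087) = 64.5148 u; Δm = 0.602115 u; E_B = 560.864 MeV; E_B/A = 8.764 MeV
⁶⁰Ni has the higher binding energy per nucleon, so it is the more tightly bound nucleus.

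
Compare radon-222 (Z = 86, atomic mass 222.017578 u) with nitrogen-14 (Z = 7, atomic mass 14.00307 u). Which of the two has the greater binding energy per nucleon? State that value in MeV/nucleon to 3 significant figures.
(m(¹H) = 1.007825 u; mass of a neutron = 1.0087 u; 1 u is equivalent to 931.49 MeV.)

radon-222: Σm = 86(1.007825) + 136(1.0087) = 223.856150 u; Δm = 1.838572 u; E_B = 1712.6 MeV; E_B/A = 7.714 MeV
nitrogen-14: Σm = 7(1.007825) + 7(1.0087) = 14.115675 u; Δm = 0.112605 u; E_B = 104.89 MeV; E_B/A = 7.492 MeV
radon-222 has the higher binding energy per nucleon, so it is the more tightly bound nucleus.

radon-222; 7.71 MeV/nucleon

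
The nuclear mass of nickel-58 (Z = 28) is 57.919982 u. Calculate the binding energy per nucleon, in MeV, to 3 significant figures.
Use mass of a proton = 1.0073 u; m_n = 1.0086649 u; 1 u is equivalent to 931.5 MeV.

8.74 MeV/nucleon

With 28 protons and 30 neutrons (A = 58):
Total constituent mass: 28 × 1.0073 + 30 × 1.0086649 = 58.4643470 u
Δm = 58.4643470 − 57.919982 = 0.5443650 u
Binding energy = Δm·c² = 0.5443650 × 931.5 MeV/u = 507.076 MeV
Per nucleon: 507.076 / 58 = 8.743 MeV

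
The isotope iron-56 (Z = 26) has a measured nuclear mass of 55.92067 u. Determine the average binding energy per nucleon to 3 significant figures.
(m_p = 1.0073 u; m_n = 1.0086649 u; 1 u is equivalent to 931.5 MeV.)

8.80 MeV/nucleon

Z = 26, so N = A − Z = 56 − 26 = 30.
Total constituent mass: 26 × 1.0073 + 30 × 1.0086649 = 56.4497470 u
The mass defect is 56.4497470 − 55.92067 = 0.5290770 u.
E_B = 0.5290770 × 931.5 = 492.835 MeV
Per nucleon: 492.835 / 56 = 8.801 MeV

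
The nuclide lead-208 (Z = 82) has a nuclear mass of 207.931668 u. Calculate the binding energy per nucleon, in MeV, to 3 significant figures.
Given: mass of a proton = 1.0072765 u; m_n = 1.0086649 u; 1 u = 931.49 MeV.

The nucleus contains 82 protons and 208 − 82 = 126 neutrons.
Total constituent mass: 82 × 1.0072765 + 126 × 1.0086649 = 209.6884504 u
Mass defect Δm = 209.6884504 − 207.931668 = 1.7567824 u
Binding energy = Δm·c² = 1.7567824 × 931.49 MeV/u = 1636.43 MeV
Per nucleon: 1636.43 / 208 = 7.867 MeV

7.87 MeV/nucleon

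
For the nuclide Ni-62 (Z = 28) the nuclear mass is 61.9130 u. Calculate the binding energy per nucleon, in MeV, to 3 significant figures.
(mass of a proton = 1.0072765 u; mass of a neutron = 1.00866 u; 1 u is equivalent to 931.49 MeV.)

Σm = 28·m_p + 34·m_n = 28.2037420 + 34.29444 = 62.4981820 u
Δm = 62.4981820 − 61.9130 = 0.5851820 u
E_B = 0.5851820 × 931.49 = 545.091 MeV
Per nucleon: 545.091 / 62 = 8.792 MeV

8.79 MeV/nucleon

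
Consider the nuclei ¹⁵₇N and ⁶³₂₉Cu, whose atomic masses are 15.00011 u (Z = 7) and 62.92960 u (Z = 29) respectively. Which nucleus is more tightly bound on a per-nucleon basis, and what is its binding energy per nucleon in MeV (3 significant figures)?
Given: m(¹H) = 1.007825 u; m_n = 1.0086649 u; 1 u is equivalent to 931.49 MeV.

¹⁵₇N: Σm = 7(1.007825) + 8(1.0086649) = 15.1240942 u; Δm = 0.1239842 u; E_B = 115.49 MeV; E_B/A = 7.699 MeV
⁶³₂₉Cu: Σm = 29(1.007825) + 34(1.0086649) = 63.5215316 u; Δm = 0.5919316 u; E_B = 551.38 MeV; E_B/A = 8.752 MeV
⁶³₂₉Cu has the higher binding energy per nucleon, so it is the more tightly bound nucleus.

⁶³₂₉Cu; 8.75 MeV/nucleon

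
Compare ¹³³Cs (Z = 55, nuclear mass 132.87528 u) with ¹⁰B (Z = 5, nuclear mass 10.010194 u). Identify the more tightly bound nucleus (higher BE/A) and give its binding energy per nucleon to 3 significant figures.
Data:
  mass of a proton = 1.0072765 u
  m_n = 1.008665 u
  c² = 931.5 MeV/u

¹³³Cs: Σm = 55(1.0072765) + 78(1.008665) = 134.0760775 u; Δm = 1.2007975 u; E_B = 1118.5 MeV; E_B/A = 8.410 MeV
¹⁰B: Σm = 5(1.0072765) + 5(1.008665) = 10.0797075 u; Δm = 0.0695135 u; E_B = 64.752 MeV; E_B/A = 6.475 MeV
¹³³Cs has the higher binding energy per nucleon, so it is the more tightly bound nucleus.

¹³³Cs; 8.41 MeV/nucleon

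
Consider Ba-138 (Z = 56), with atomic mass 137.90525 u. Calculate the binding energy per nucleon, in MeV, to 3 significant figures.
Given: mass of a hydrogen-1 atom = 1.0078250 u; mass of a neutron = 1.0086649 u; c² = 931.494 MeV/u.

Σm = 56·m(¹H) + 82·m_n = 56.4382000 + 82.7105218 = 139.1487218 u
The mass defect is 139.1487218 − 137.90525 = 1.2434718 u.
Binding energy = Δm·c² = 1.2434718 × 931.494 MeV/u = 1158.29 MeV
Dividing by A = 138 gives 8.393 MeV per nucleon.

8.39 MeV/nucleon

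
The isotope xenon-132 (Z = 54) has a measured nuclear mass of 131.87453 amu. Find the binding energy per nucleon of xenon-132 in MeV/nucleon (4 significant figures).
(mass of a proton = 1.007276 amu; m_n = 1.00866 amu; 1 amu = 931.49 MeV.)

8.425 MeV/nucleon

Σm = 54·m_p + 78·m_n = 54.392904 + 78.67548 = 133.068384 amu
The mass defect is 133.068384 − 131.87453 = 1.193854 amu.
Binding energy = Δm·c² = 1.193854 × 931.49 MeV/amu = 1112.06 MeV
Per nucleon: 1112.06 / 132 = 8.425 MeV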